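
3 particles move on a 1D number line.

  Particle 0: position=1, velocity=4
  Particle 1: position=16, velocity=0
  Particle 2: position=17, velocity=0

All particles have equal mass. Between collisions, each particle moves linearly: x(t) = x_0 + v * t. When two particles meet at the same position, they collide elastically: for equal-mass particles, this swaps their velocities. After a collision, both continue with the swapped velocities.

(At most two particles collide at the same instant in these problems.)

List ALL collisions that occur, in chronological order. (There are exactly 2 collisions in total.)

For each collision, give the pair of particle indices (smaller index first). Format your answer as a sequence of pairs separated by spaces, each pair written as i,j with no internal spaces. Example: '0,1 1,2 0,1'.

Collision at t=15/4: particles 0 and 1 swap velocities; positions: p0=16 p1=16 p2=17; velocities now: v0=0 v1=4 v2=0
Collision at t=4: particles 1 and 2 swap velocities; positions: p0=16 p1=17 p2=17; velocities now: v0=0 v1=0 v2=4

Answer: 0,1 1,2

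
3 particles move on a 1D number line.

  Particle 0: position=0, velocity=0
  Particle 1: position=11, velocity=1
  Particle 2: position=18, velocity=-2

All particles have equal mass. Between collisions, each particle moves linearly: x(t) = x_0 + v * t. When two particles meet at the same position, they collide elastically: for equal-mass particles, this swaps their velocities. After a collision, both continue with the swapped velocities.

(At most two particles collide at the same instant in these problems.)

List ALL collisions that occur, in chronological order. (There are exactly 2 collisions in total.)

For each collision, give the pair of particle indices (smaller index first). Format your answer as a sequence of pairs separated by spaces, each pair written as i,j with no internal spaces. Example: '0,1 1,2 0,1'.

Collision at t=7/3: particles 1 and 2 swap velocities; positions: p0=0 p1=40/3 p2=40/3; velocities now: v0=0 v1=-2 v2=1
Collision at t=9: particles 0 and 1 swap velocities; positions: p0=0 p1=0 p2=20; velocities now: v0=-2 v1=0 v2=1

Answer: 1,2 0,1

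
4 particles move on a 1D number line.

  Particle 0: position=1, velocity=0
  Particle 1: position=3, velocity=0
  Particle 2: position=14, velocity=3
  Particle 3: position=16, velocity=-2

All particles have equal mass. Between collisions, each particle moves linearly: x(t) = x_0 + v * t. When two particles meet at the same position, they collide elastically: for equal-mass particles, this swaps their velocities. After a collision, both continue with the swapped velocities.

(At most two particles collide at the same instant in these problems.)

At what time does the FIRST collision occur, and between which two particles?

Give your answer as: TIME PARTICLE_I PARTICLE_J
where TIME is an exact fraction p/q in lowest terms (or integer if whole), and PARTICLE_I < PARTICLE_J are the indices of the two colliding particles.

Pair (0,1): pos 1,3 vel 0,0 -> not approaching (rel speed 0 <= 0)
Pair (1,2): pos 3,14 vel 0,3 -> not approaching (rel speed -3 <= 0)
Pair (2,3): pos 14,16 vel 3,-2 -> gap=2, closing at 5/unit, collide at t=2/5
Earliest collision: t=2/5 between 2 and 3

Answer: 2/5 2 3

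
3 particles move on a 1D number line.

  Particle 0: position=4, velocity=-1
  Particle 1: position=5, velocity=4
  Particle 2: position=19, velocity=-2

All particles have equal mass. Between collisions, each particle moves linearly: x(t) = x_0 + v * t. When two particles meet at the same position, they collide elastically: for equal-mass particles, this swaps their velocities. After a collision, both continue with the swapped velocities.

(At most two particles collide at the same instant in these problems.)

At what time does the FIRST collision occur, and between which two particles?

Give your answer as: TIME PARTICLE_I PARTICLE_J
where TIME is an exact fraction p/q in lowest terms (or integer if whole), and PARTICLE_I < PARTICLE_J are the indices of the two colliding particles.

Pair (0,1): pos 4,5 vel -1,4 -> not approaching (rel speed -5 <= 0)
Pair (1,2): pos 5,19 vel 4,-2 -> gap=14, closing at 6/unit, collide at t=7/3
Earliest collision: t=7/3 between 1 and 2

Answer: 7/3 1 2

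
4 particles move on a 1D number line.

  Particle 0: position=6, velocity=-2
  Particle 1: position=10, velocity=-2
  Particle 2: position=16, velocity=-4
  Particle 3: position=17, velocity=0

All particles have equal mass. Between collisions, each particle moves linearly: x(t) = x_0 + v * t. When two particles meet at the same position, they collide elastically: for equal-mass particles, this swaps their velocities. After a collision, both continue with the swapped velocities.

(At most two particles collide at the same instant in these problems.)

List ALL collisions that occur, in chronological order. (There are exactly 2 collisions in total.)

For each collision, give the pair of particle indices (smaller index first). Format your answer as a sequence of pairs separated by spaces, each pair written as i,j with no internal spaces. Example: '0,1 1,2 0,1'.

Answer: 1,2 0,1

Derivation:
Collision at t=3: particles 1 and 2 swap velocities; positions: p0=0 p1=4 p2=4 p3=17; velocities now: v0=-2 v1=-4 v2=-2 v3=0
Collision at t=5: particles 0 and 1 swap velocities; positions: p0=-4 p1=-4 p2=0 p3=17; velocities now: v0=-4 v1=-2 v2=-2 v3=0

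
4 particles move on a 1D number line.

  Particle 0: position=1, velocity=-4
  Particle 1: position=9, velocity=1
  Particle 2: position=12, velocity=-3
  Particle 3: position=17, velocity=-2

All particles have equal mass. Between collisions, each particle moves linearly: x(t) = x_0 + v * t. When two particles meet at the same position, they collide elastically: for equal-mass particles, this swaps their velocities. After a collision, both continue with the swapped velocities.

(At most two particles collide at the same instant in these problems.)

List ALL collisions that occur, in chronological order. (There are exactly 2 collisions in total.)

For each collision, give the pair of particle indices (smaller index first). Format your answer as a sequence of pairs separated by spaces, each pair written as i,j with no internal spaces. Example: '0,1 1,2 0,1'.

Collision at t=3/4: particles 1 and 2 swap velocities; positions: p0=-2 p1=39/4 p2=39/4 p3=31/2; velocities now: v0=-4 v1=-3 v2=1 v3=-2
Collision at t=8/3: particles 2 and 3 swap velocities; positions: p0=-29/3 p1=4 p2=35/3 p3=35/3; velocities now: v0=-4 v1=-3 v2=-2 v3=1

Answer: 1,2 2,3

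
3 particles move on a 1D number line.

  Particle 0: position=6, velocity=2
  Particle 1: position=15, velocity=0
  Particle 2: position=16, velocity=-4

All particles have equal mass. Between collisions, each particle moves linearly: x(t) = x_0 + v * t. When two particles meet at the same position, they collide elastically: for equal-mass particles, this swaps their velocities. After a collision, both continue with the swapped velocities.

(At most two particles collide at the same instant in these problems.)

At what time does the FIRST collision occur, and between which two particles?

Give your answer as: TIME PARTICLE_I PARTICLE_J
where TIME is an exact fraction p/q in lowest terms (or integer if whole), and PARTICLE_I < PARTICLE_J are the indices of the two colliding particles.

Answer: 1/4 1 2

Derivation:
Pair (0,1): pos 6,15 vel 2,0 -> gap=9, closing at 2/unit, collide at t=9/2
Pair (1,2): pos 15,16 vel 0,-4 -> gap=1, closing at 4/unit, collide at t=1/4
Earliest collision: t=1/4 between 1 and 2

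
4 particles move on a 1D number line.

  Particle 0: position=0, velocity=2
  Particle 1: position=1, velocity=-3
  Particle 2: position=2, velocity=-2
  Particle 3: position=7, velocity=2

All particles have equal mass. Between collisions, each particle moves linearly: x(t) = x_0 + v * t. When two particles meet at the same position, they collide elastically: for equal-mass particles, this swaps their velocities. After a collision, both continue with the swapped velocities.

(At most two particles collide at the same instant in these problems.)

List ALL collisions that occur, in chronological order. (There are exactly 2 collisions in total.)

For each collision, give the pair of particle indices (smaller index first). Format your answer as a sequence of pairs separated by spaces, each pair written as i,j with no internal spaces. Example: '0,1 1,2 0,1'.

Collision at t=1/5: particles 0 and 1 swap velocities; positions: p0=2/5 p1=2/5 p2=8/5 p3=37/5; velocities now: v0=-3 v1=2 v2=-2 v3=2
Collision at t=1/2: particles 1 and 2 swap velocities; positions: p0=-1/2 p1=1 p2=1 p3=8; velocities now: v0=-3 v1=-2 v2=2 v3=2

Answer: 0,1 1,2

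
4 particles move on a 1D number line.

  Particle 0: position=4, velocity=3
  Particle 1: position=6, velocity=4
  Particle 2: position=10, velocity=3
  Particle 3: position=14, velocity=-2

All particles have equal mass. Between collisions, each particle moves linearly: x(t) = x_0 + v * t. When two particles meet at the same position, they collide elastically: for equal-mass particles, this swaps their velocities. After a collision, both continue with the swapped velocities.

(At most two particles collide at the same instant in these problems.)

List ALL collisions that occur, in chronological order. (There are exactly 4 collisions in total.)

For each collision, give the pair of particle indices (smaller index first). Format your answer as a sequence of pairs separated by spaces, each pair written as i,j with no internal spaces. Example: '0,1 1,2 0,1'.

Collision at t=4/5: particles 2 and 3 swap velocities; positions: p0=32/5 p1=46/5 p2=62/5 p3=62/5; velocities now: v0=3 v1=4 v2=-2 v3=3
Collision at t=4/3: particles 1 and 2 swap velocities; positions: p0=8 p1=34/3 p2=34/3 p3=14; velocities now: v0=3 v1=-2 v2=4 v3=3
Collision at t=2: particles 0 and 1 swap velocities; positions: p0=10 p1=10 p2=14 p3=16; velocities now: v0=-2 v1=3 v2=4 v3=3
Collision at t=4: particles 2 and 3 swap velocities; positions: p0=6 p1=16 p2=22 p3=22; velocities now: v0=-2 v1=3 v2=3 v3=4

Answer: 2,3 1,2 0,1 2,3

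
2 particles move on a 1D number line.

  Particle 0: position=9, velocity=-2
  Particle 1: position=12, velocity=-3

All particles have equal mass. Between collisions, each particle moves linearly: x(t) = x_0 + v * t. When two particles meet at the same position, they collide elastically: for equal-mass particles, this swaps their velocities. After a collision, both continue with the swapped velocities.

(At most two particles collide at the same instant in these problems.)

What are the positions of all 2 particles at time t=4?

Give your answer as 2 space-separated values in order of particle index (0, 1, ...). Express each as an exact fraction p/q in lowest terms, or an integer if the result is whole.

Answer: 0 1

Derivation:
Collision at t=3: particles 0 and 1 swap velocities; positions: p0=3 p1=3; velocities now: v0=-3 v1=-2
Advance to t=4 (no further collisions before then); velocities: v0=-3 v1=-2; positions = 0 1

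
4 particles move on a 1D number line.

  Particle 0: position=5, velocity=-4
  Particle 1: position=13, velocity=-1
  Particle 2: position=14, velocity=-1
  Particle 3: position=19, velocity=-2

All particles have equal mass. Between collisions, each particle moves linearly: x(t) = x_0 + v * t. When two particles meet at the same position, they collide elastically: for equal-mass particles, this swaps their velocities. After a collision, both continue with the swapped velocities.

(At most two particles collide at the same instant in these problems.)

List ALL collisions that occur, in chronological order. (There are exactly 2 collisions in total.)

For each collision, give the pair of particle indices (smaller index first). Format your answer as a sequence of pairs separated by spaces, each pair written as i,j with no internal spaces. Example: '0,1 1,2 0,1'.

Answer: 2,3 1,2

Derivation:
Collision at t=5: particles 2 and 3 swap velocities; positions: p0=-15 p1=8 p2=9 p3=9; velocities now: v0=-4 v1=-1 v2=-2 v3=-1
Collision at t=6: particles 1 and 2 swap velocities; positions: p0=-19 p1=7 p2=7 p3=8; velocities now: v0=-4 v1=-2 v2=-1 v3=-1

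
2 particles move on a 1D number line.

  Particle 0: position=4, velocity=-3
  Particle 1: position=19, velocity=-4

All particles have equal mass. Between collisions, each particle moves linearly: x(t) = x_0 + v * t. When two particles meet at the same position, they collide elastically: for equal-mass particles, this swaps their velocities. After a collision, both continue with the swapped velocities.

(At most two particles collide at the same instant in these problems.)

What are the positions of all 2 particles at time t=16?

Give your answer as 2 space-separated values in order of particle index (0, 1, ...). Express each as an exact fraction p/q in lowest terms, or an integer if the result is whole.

Collision at t=15: particles 0 and 1 swap velocities; positions: p0=-41 p1=-41; velocities now: v0=-4 v1=-3
Advance to t=16 (no further collisions before then); velocities: v0=-4 v1=-3; positions = -45 -44

Answer: -45 -44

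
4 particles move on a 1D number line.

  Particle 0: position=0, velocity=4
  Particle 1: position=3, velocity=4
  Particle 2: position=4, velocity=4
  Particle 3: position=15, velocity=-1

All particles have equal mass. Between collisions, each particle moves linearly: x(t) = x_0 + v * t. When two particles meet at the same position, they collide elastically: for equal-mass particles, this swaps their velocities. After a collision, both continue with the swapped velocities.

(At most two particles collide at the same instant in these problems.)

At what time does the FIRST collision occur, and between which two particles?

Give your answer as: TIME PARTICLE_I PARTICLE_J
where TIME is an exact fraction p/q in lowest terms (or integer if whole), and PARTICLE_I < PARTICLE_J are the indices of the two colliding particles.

Pair (0,1): pos 0,3 vel 4,4 -> not approaching (rel speed 0 <= 0)
Pair (1,2): pos 3,4 vel 4,4 -> not approaching (rel speed 0 <= 0)
Pair (2,3): pos 4,15 vel 4,-1 -> gap=11, closing at 5/unit, collide at t=11/5
Earliest collision: t=11/5 between 2 and 3

Answer: 11/5 2 3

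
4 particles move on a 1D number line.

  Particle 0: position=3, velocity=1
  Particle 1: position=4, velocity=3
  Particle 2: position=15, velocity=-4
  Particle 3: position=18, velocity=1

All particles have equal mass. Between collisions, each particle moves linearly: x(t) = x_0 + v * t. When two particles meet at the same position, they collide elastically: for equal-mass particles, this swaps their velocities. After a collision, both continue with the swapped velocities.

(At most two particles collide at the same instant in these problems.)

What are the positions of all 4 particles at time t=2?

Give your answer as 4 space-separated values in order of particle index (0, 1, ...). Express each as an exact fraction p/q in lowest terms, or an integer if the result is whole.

Collision at t=11/7: particles 1 and 2 swap velocities; positions: p0=32/7 p1=61/7 p2=61/7 p3=137/7; velocities now: v0=1 v1=-4 v2=3 v3=1
Advance to t=2 (no further collisions before then); velocities: v0=1 v1=-4 v2=3 v3=1; positions = 5 7 10 20

Answer: 5 7 10 20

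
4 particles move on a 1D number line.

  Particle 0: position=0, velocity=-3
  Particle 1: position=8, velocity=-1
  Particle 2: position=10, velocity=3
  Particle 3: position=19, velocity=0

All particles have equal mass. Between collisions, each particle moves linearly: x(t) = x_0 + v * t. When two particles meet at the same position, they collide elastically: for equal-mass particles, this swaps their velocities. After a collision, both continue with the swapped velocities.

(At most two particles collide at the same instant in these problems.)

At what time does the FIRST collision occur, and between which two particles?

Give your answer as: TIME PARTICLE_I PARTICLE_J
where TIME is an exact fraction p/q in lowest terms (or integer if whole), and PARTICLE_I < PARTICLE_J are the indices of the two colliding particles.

Answer: 3 2 3

Derivation:
Pair (0,1): pos 0,8 vel -3,-1 -> not approaching (rel speed -2 <= 0)
Pair (1,2): pos 8,10 vel -1,3 -> not approaching (rel speed -4 <= 0)
Pair (2,3): pos 10,19 vel 3,0 -> gap=9, closing at 3/unit, collide at t=3
Earliest collision: t=3 between 2 and 3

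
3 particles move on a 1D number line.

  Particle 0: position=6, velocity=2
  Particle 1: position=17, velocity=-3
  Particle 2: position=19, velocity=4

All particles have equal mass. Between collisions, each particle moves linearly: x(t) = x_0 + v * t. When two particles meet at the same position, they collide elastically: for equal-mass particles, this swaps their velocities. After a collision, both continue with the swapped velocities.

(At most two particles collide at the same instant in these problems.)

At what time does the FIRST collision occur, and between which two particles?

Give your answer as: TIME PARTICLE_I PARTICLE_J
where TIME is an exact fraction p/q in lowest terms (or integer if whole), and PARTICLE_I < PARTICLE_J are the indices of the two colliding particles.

Answer: 11/5 0 1

Derivation:
Pair (0,1): pos 6,17 vel 2,-3 -> gap=11, closing at 5/unit, collide at t=11/5
Pair (1,2): pos 17,19 vel -3,4 -> not approaching (rel speed -7 <= 0)
Earliest collision: t=11/5 between 0 and 1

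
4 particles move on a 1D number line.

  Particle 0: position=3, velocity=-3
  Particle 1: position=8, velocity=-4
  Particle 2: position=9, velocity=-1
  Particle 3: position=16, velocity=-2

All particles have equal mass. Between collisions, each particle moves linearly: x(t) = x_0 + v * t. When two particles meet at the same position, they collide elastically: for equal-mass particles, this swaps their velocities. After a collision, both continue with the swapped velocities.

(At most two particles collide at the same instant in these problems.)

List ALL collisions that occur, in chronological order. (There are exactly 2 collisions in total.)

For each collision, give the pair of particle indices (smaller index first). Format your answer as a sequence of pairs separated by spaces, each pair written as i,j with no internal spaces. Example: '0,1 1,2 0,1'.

Collision at t=5: particles 0 and 1 swap velocities; positions: p0=-12 p1=-12 p2=4 p3=6; velocities now: v0=-4 v1=-3 v2=-1 v3=-2
Collision at t=7: particles 2 and 3 swap velocities; positions: p0=-20 p1=-18 p2=2 p3=2; velocities now: v0=-4 v1=-3 v2=-2 v3=-1

Answer: 0,1 2,3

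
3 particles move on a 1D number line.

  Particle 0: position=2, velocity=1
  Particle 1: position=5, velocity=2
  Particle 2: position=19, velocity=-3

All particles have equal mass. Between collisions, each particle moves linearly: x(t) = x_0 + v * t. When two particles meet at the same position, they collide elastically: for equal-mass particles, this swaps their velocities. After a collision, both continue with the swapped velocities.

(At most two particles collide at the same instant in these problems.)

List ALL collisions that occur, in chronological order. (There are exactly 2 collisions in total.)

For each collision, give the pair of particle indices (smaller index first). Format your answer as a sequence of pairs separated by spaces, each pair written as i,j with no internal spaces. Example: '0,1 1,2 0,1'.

Collision at t=14/5: particles 1 and 2 swap velocities; positions: p0=24/5 p1=53/5 p2=53/5; velocities now: v0=1 v1=-3 v2=2
Collision at t=17/4: particles 0 and 1 swap velocities; positions: p0=25/4 p1=25/4 p2=27/2; velocities now: v0=-3 v1=1 v2=2

Answer: 1,2 0,1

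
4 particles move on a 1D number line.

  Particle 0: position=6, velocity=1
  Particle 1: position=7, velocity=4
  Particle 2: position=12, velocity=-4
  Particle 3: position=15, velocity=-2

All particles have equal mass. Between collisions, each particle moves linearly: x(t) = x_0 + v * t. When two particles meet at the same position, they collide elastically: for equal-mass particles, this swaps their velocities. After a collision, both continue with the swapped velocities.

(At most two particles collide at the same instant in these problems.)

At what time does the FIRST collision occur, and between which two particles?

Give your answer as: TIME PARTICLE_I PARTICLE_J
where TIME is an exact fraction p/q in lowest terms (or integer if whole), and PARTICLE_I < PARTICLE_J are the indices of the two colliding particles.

Answer: 5/8 1 2

Derivation:
Pair (0,1): pos 6,7 vel 1,4 -> not approaching (rel speed -3 <= 0)
Pair (1,2): pos 7,12 vel 4,-4 -> gap=5, closing at 8/unit, collide at t=5/8
Pair (2,3): pos 12,15 vel -4,-2 -> not approaching (rel speed -2 <= 0)
Earliest collision: t=5/8 between 1 and 2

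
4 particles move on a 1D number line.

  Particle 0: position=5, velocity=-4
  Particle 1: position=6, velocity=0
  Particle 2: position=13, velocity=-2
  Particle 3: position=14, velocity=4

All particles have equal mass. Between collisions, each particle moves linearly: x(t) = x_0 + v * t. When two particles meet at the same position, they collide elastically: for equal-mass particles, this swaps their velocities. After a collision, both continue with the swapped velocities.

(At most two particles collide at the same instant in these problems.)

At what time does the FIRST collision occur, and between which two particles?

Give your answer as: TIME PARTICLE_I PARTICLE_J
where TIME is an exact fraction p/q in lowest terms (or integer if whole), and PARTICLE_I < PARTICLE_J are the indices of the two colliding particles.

Answer: 7/2 1 2

Derivation:
Pair (0,1): pos 5,6 vel -4,0 -> not approaching (rel speed -4 <= 0)
Pair (1,2): pos 6,13 vel 0,-2 -> gap=7, closing at 2/unit, collide at t=7/2
Pair (2,3): pos 13,14 vel -2,4 -> not approaching (rel speed -6 <= 0)
Earliest collision: t=7/2 between 1 and 2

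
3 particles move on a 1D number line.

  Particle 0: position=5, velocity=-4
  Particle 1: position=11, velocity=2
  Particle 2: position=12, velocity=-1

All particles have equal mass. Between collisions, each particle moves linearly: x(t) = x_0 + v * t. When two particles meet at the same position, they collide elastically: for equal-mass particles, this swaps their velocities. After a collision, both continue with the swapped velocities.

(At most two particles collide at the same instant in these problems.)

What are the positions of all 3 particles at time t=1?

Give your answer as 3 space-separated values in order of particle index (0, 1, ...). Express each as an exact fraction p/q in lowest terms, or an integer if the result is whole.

Answer: 1 11 13

Derivation:
Collision at t=1/3: particles 1 and 2 swap velocities; positions: p0=11/3 p1=35/3 p2=35/3; velocities now: v0=-4 v1=-1 v2=2
Advance to t=1 (no further collisions before then); velocities: v0=-4 v1=-1 v2=2; positions = 1 11 13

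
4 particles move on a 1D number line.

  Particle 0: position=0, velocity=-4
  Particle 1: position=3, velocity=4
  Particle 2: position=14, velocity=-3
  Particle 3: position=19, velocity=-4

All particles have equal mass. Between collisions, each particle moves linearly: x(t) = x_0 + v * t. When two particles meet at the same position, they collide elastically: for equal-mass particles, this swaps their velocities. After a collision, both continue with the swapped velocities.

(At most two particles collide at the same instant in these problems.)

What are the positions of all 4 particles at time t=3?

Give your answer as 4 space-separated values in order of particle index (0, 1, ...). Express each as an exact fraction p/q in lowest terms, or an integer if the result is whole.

Collision at t=11/7: particles 1 and 2 swap velocities; positions: p0=-44/7 p1=65/7 p2=65/7 p3=89/7; velocities now: v0=-4 v1=-3 v2=4 v3=-4
Collision at t=2: particles 2 and 3 swap velocities; positions: p0=-8 p1=8 p2=11 p3=11; velocities now: v0=-4 v1=-3 v2=-4 v3=4
Advance to t=3 (no further collisions before then); velocities: v0=-4 v1=-3 v2=-4 v3=4; positions = -12 5 7 15

Answer: -12 5 7 15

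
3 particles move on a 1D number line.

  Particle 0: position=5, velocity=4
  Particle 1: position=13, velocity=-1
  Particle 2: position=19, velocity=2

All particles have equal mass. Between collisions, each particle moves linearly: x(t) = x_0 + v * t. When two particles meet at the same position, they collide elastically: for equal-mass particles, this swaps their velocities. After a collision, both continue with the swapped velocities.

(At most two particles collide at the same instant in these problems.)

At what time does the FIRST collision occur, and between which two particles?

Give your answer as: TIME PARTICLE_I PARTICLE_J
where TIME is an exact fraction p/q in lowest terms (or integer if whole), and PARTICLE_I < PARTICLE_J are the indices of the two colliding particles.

Answer: 8/5 0 1

Derivation:
Pair (0,1): pos 5,13 vel 4,-1 -> gap=8, closing at 5/unit, collide at t=8/5
Pair (1,2): pos 13,19 vel -1,2 -> not approaching (rel speed -3 <= 0)
Earliest collision: t=8/5 between 0 and 1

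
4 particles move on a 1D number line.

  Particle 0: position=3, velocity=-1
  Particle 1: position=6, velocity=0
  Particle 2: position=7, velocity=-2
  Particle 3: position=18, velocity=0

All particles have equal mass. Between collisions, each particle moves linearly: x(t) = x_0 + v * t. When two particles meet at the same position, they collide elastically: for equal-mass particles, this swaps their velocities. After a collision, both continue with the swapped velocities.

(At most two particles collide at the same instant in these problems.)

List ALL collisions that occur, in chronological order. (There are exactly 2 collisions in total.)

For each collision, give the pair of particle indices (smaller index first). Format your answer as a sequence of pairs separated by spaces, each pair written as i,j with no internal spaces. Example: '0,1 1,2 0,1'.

Answer: 1,2 0,1

Derivation:
Collision at t=1/2: particles 1 and 2 swap velocities; positions: p0=5/2 p1=6 p2=6 p3=18; velocities now: v0=-1 v1=-2 v2=0 v3=0
Collision at t=4: particles 0 and 1 swap velocities; positions: p0=-1 p1=-1 p2=6 p3=18; velocities now: v0=-2 v1=-1 v2=0 v3=0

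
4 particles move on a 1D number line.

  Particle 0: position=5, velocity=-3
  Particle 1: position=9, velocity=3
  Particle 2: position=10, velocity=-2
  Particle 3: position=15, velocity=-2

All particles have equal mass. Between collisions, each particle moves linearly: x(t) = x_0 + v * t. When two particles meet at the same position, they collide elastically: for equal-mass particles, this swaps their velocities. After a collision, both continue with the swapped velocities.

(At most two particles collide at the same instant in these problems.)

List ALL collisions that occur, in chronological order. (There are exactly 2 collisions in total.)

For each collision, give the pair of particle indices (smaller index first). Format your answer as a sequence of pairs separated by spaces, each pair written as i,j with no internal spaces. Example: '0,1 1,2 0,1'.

Collision at t=1/5: particles 1 and 2 swap velocities; positions: p0=22/5 p1=48/5 p2=48/5 p3=73/5; velocities now: v0=-3 v1=-2 v2=3 v3=-2
Collision at t=6/5: particles 2 and 3 swap velocities; positions: p0=7/5 p1=38/5 p2=63/5 p3=63/5; velocities now: v0=-3 v1=-2 v2=-2 v3=3

Answer: 1,2 2,3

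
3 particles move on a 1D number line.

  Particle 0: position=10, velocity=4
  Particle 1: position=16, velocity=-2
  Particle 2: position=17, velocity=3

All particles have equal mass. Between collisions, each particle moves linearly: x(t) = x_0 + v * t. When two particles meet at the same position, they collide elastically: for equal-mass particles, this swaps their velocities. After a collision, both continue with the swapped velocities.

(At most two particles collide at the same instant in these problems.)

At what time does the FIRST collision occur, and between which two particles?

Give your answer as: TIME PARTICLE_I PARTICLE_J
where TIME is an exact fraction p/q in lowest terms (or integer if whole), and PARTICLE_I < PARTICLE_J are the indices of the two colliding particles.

Answer: 1 0 1

Derivation:
Pair (0,1): pos 10,16 vel 4,-2 -> gap=6, closing at 6/unit, collide at t=1
Pair (1,2): pos 16,17 vel -2,3 -> not approaching (rel speed -5 <= 0)
Earliest collision: t=1 between 0 and 1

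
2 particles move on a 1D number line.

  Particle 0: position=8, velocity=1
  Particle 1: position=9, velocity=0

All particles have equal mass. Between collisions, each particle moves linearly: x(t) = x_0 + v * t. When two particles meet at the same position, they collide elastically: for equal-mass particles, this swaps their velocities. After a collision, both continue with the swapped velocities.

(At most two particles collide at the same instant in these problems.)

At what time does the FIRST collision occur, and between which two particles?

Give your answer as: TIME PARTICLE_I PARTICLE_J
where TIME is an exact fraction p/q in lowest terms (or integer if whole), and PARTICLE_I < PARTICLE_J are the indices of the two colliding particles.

Answer: 1 0 1

Derivation:
Pair (0,1): pos 8,9 vel 1,0 -> gap=1, closing at 1/unit, collide at t=1
Earliest collision: t=1 between 0 and 1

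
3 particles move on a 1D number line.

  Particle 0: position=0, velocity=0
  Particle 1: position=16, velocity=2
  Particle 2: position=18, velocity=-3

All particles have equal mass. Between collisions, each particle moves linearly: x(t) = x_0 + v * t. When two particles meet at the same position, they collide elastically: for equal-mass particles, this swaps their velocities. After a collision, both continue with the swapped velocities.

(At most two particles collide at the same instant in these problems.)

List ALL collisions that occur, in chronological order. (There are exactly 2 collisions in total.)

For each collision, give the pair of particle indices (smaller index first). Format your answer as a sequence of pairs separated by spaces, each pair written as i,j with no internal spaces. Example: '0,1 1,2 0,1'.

Collision at t=2/5: particles 1 and 2 swap velocities; positions: p0=0 p1=84/5 p2=84/5; velocities now: v0=0 v1=-3 v2=2
Collision at t=6: particles 0 and 1 swap velocities; positions: p0=0 p1=0 p2=28; velocities now: v0=-3 v1=0 v2=2

Answer: 1,2 0,1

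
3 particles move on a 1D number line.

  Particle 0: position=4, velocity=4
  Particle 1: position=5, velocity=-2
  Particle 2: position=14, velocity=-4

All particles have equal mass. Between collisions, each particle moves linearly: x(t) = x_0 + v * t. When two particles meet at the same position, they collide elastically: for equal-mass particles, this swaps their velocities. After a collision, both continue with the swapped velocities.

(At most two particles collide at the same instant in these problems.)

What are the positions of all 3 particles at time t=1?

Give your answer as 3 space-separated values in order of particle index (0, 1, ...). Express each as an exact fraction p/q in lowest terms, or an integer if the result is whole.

Answer: 3 8 10

Derivation:
Collision at t=1/6: particles 0 and 1 swap velocities; positions: p0=14/3 p1=14/3 p2=40/3; velocities now: v0=-2 v1=4 v2=-4
Advance to t=1 (no further collisions before then); velocities: v0=-2 v1=4 v2=-4; positions = 3 8 10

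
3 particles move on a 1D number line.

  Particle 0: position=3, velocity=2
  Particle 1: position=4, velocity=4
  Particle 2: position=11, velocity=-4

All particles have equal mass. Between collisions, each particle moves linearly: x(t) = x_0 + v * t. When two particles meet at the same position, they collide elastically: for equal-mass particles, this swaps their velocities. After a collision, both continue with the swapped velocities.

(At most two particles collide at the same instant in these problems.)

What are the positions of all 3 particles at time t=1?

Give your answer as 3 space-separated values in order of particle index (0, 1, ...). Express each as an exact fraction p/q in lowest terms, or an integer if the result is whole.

Collision at t=7/8: particles 1 and 2 swap velocities; positions: p0=19/4 p1=15/2 p2=15/2; velocities now: v0=2 v1=-4 v2=4
Advance to t=1 (no further collisions before then); velocities: v0=2 v1=-4 v2=4; positions = 5 7 8

Answer: 5 7 8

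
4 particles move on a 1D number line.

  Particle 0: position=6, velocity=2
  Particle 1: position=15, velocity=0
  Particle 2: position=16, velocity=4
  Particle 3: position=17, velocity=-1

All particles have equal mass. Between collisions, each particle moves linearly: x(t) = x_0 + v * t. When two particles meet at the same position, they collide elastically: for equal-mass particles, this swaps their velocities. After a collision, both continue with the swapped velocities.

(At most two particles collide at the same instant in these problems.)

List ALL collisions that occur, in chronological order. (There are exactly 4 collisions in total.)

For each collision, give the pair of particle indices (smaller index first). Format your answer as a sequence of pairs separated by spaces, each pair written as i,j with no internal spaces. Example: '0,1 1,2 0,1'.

Collision at t=1/5: particles 2 and 3 swap velocities; positions: p0=32/5 p1=15 p2=84/5 p3=84/5; velocities now: v0=2 v1=0 v2=-1 v3=4
Collision at t=2: particles 1 and 2 swap velocities; positions: p0=10 p1=15 p2=15 p3=24; velocities now: v0=2 v1=-1 v2=0 v3=4
Collision at t=11/3: particles 0 and 1 swap velocities; positions: p0=40/3 p1=40/3 p2=15 p3=92/3; velocities now: v0=-1 v1=2 v2=0 v3=4
Collision at t=9/2: particles 1 and 2 swap velocities; positions: p0=25/2 p1=15 p2=15 p3=34; velocities now: v0=-1 v1=0 v2=2 v3=4

Answer: 2,3 1,2 0,1 1,2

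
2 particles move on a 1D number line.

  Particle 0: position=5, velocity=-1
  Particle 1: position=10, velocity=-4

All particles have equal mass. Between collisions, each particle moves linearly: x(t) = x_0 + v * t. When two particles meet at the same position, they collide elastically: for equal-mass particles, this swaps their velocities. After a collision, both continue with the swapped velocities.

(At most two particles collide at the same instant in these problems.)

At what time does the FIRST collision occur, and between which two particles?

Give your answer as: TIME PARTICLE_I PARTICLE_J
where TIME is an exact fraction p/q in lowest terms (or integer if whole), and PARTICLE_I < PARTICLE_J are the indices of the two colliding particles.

Answer: 5/3 0 1

Derivation:
Pair (0,1): pos 5,10 vel -1,-4 -> gap=5, closing at 3/unit, collide at t=5/3
Earliest collision: t=5/3 between 0 and 1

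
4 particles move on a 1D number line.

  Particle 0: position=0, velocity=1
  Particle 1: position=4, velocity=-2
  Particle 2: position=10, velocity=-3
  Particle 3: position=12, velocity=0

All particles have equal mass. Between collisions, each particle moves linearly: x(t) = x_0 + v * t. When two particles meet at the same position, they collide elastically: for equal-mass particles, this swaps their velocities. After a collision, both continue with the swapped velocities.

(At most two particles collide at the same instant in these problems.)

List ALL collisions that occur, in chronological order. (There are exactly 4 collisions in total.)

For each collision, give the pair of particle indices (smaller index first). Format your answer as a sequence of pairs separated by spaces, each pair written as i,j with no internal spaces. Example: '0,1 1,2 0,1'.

Collision at t=4/3: particles 0 and 1 swap velocities; positions: p0=4/3 p1=4/3 p2=6 p3=12; velocities now: v0=-2 v1=1 v2=-3 v3=0
Collision at t=5/2: particles 1 and 2 swap velocities; positions: p0=-1 p1=5/2 p2=5/2 p3=12; velocities now: v0=-2 v1=-3 v2=1 v3=0
Collision at t=6: particles 0 and 1 swap velocities; positions: p0=-8 p1=-8 p2=6 p3=12; velocities now: v0=-3 v1=-2 v2=1 v3=0
Collision at t=12: particles 2 and 3 swap velocities; positions: p0=-26 p1=-20 p2=12 p3=12; velocities now: v0=-3 v1=-2 v2=0 v3=1

Answer: 0,1 1,2 0,1 2,3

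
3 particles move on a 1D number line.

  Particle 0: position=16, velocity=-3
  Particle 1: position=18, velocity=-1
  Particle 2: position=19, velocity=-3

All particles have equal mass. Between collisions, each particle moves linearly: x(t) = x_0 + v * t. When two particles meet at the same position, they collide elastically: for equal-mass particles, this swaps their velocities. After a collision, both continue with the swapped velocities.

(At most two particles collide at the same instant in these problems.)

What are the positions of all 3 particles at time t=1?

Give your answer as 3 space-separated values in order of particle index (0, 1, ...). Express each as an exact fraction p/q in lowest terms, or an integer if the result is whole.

Answer: 13 16 17

Derivation:
Collision at t=1/2: particles 1 and 2 swap velocities; positions: p0=29/2 p1=35/2 p2=35/2; velocities now: v0=-3 v1=-3 v2=-1
Advance to t=1 (no further collisions before then); velocities: v0=-3 v1=-3 v2=-1; positions = 13 16 17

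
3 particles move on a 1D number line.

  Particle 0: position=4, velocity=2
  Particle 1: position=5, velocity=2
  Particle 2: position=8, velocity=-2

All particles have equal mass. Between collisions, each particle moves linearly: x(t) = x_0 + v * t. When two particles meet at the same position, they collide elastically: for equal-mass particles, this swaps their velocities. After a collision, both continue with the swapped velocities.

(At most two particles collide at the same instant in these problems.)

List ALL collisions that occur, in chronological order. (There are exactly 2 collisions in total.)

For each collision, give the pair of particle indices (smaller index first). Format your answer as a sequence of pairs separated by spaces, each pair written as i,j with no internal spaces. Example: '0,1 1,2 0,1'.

Answer: 1,2 0,1

Derivation:
Collision at t=3/4: particles 1 and 2 swap velocities; positions: p0=11/2 p1=13/2 p2=13/2; velocities now: v0=2 v1=-2 v2=2
Collision at t=1: particles 0 and 1 swap velocities; positions: p0=6 p1=6 p2=7; velocities now: v0=-2 v1=2 v2=2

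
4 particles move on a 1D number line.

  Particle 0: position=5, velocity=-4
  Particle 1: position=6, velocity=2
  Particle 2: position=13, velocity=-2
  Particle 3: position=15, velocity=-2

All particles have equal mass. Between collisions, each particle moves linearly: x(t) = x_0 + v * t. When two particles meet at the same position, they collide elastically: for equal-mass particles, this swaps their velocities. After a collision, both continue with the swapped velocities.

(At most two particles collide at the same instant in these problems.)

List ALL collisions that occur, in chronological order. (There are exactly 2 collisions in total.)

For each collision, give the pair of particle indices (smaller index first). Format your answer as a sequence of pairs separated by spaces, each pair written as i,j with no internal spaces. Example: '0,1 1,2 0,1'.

Collision at t=7/4: particles 1 and 2 swap velocities; positions: p0=-2 p1=19/2 p2=19/2 p3=23/2; velocities now: v0=-4 v1=-2 v2=2 v3=-2
Collision at t=9/4: particles 2 and 3 swap velocities; positions: p0=-4 p1=17/2 p2=21/2 p3=21/2; velocities now: v0=-4 v1=-2 v2=-2 v3=2

Answer: 1,2 2,3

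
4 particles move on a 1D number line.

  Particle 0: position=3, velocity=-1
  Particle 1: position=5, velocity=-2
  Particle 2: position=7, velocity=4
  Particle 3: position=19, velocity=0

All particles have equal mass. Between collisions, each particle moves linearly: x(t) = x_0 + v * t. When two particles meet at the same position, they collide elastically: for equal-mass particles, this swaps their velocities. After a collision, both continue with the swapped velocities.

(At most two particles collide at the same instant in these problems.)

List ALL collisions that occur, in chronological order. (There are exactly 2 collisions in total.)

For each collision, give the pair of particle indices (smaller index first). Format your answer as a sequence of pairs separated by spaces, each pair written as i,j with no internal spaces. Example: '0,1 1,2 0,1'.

Collision at t=2: particles 0 and 1 swap velocities; positions: p0=1 p1=1 p2=15 p3=19; velocities now: v0=-2 v1=-1 v2=4 v3=0
Collision at t=3: particles 2 and 3 swap velocities; positions: p0=-1 p1=0 p2=19 p3=19; velocities now: v0=-2 v1=-1 v2=0 v3=4

Answer: 0,1 2,3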